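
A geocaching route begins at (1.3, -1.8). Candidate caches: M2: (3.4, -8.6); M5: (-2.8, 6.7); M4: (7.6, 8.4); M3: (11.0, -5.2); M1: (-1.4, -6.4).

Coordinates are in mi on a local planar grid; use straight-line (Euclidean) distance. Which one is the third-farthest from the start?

M5

Distance to each, sorted:
M4: 12.0 mi
M3: 10.3 mi
M5: 9.4 mi
M2: 7.1 mi
M1: 5.3 mi
The third-farthest is M5 at 9.4 mi.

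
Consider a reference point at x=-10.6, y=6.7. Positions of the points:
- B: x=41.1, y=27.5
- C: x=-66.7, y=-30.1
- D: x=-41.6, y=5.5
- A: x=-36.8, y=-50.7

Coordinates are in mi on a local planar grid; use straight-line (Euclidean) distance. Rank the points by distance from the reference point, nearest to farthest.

Distances from the reference point:
D x=-41.6, y=5.5: 31.0 mi
B x=41.1, y=27.5: 55.7 mi
A x=-36.8, y=-50.7: 63.1 mi
C x=-66.7, y=-30.1: 67.1 mi

D, B, A, C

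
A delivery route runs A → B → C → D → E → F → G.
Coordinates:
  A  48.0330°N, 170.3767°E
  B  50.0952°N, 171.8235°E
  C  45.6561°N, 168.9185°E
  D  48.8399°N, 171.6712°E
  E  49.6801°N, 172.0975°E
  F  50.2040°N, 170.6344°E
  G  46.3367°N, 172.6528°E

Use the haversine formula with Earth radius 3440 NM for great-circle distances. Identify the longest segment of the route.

Leg distances:
A→B: 136.3 NM
B→C: 291.0 NM
C→D: 221.6 NM
D→E: 53.1 NM
E→F: 64.7 NM
F→G: 245.8 NM
The longest leg is B–C at 291.0 NM.

B–C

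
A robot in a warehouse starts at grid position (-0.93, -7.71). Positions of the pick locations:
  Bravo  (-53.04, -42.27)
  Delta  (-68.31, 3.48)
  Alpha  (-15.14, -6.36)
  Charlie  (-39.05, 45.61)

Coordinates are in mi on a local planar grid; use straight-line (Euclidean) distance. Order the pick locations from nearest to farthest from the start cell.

Alpha, Bravo, Charlie, Delta

Distances from the start cell:
Alpha (-15.14, -6.36): 14.3 mi
Bravo (-53.04, -42.27): 62.5 mi
Charlie (-39.05, 45.61): 65.5 mi
Delta (-68.31, 3.48): 68.3 mi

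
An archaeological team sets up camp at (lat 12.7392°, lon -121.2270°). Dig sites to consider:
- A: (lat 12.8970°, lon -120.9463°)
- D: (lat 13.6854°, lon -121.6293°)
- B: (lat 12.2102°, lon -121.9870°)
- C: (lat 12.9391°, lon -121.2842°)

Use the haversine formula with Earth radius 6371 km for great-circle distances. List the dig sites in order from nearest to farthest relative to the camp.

Distance from the camp at (lat 12.7392°, lon -121.2270°) to each:
C (lat 12.9391°, lon -121.2842°): 23.1 km
A (lat 12.8970°, lon -120.9463°): 35.1 km
B (lat 12.2102°, lon -121.9870°): 101.3 km
D (lat 13.6854°, lon -121.6293°): 113.9 km

C, A, B, D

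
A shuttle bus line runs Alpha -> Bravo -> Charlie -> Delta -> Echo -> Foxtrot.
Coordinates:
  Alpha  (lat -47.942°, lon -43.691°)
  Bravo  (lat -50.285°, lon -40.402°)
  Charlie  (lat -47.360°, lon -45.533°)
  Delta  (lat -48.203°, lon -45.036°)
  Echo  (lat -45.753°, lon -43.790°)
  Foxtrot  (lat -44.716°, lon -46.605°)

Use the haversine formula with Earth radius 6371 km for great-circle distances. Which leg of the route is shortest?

Leg distances:
Alpha→Bravo: 353.7 km
Bravo→Charlie: 496.7 km
Charlie→Delta: 100.8 km
Delta→Echo: 288.4 km
Echo→Foxtrot: 248.7 km
The shortest leg is Charlie–Delta at 100.8 km.

Charlie–Delta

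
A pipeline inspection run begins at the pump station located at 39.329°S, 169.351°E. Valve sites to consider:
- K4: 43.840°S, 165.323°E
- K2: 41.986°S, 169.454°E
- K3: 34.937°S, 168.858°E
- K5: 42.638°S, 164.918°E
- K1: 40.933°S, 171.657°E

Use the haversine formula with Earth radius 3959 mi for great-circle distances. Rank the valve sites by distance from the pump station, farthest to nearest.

Computing each great-circle distance from 39.329°S, 169.351°E:
K4 43.840°S, 165.323°E: 374.7 mi
K5 42.638°S, 164.918°E: 325.1 mi
K3 34.937°S, 168.858°E: 304.7 mi
K2 41.986°S, 169.454°E: 183.7 mi
K1 40.933°S, 171.657°E: 164.7 mi

K4, K5, K3, K2, K1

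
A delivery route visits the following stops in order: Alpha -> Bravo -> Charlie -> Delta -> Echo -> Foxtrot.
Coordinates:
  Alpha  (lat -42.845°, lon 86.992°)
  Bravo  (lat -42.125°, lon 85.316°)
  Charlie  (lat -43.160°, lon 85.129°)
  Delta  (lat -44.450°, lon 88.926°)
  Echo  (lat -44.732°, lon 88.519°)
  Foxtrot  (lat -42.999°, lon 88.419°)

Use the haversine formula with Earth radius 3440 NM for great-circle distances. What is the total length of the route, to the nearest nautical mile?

459 NM

Leg distances:
Alpha→Bravo: 85.9 NM  (cumulative 85.9 NM)
Bravo→Charlie: 62.7 NM  (cumulative 148.6 NM)
Charlie→Delta: 181.8 NM  (cumulative 330.4 NM)
Delta→Echo: 24.3 NM  (cumulative 354.7 NM)
Echo→Foxtrot: 104.1 NM  (cumulative 458.8 NM)
Total route length ≈ 459 NM.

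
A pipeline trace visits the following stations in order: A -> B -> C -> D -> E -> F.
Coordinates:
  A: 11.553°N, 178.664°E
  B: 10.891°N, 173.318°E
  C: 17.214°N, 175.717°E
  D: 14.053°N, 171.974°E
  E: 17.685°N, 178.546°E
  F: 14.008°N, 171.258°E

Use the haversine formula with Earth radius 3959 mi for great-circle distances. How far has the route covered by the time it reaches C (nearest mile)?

Leg distances:
A→B: 365.2 mi  (cumulative 365.2 mi)
B→C: 465.5 mi  (cumulative 830.7 mi)
Cumulative distance at C ≈ 831 mi.

831 mi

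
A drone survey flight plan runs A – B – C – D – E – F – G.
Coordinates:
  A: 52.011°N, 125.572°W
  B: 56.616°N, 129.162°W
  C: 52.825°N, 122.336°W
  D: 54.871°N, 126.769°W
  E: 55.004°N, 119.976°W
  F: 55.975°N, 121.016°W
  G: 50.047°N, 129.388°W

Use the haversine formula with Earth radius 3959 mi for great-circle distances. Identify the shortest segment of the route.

Leg distances:
A→B: 349.4 mi
B→C: 377.6 mi
C→D: 229.4 mi
D→E: 269.7 mi
E→F: 78.5 mi
F→G: 536.8 mi
The shortest leg is E–F at 78.5 mi.

E–F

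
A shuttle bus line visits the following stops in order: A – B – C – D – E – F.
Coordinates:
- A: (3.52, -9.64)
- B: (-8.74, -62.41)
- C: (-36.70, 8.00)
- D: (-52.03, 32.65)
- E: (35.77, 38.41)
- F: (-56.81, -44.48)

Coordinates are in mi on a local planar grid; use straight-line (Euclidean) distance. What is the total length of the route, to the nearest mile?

371 mi

Leg distances:
A→B: 54.2 mi  (cumulative 54.2 mi)
B→C: 75.8 mi  (cumulative 129.9 mi)
C→D: 29.0 mi  (cumulative 159.0 mi)
D→E: 88.0 mi  (cumulative 247.0 mi)
E→F: 124.3 mi  (cumulative 371.2 mi)
Total route length ≈ 371 mi.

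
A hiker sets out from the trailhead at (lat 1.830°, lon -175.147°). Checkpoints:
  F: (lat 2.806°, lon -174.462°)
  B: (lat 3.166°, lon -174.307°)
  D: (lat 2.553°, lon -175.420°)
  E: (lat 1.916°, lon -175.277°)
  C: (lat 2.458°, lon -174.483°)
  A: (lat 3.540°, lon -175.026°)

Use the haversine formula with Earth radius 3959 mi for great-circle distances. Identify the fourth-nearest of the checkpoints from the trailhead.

F

Distance to each, sorted:
E: 10.8 mi
D: 53.4 mi
C: 63.1 mi
F: 82.4 mi
B: 109.0 mi
A: 118.5 mi
The fourth-nearest is F at 82.4 mi.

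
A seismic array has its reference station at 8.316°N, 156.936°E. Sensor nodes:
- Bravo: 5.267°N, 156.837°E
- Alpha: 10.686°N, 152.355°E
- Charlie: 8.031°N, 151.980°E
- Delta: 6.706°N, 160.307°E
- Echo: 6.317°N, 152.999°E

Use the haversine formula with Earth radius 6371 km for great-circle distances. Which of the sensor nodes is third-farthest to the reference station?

Distances from the reference station (8.316°N, 156.936°E):
Alpha: 567.3 km
Charlie: 546.4 km
Echo: 487.8 km
Delta: 412.5 km
Bravo: 339.2 km
The third-farthest is Echo at 487.8 km.

Echo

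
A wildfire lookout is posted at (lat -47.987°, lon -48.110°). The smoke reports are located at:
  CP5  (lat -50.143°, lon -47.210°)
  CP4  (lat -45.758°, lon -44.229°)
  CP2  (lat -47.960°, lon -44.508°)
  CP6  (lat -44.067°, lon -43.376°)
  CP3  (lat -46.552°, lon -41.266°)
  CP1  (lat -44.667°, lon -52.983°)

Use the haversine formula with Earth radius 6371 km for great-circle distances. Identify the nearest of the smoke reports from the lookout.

CP5

Distances from the lookout ((lat -47.987°, lon -48.110°)):
CP5: 248.5 km
CP2: 268.1 km
CP4: 385.2 km
CP1: 525.4 km
CP3: 540.3 km
CP6: 568.6 km
The nearest is CP5 at 248.5 km.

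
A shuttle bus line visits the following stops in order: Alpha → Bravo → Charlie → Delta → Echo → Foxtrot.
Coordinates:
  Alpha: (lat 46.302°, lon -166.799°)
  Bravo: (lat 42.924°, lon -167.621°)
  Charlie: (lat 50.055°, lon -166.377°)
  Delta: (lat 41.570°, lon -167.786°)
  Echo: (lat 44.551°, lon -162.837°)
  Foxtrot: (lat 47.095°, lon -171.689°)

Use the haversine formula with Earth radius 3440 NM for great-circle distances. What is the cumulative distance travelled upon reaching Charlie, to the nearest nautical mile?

637 NM

Leg distances:
Alpha→Bravo: 205.8 NM  (cumulative 205.8 NM)
Bravo→Charlie: 431.2 NM  (cumulative 637.0 NM)
Cumulative distance at Charlie ≈ 637 NM.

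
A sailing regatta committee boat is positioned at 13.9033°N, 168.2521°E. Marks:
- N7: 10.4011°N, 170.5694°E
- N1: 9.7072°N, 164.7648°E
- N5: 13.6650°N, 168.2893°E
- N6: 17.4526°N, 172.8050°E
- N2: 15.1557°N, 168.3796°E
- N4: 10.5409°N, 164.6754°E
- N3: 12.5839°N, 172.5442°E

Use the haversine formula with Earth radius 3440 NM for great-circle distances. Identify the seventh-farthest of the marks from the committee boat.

N5

Distances from the committee boat (13.9033°N, 168.2521°E):
N6: 338.6 NM
N1: 324.7 NM
N4: 291.2 NM
N3: 263.0 NM
N7: 250.4 NM
N2: 75.6 NM
N5: 14.5 NM
The seventh-farthest is N5 at 14.5 NM.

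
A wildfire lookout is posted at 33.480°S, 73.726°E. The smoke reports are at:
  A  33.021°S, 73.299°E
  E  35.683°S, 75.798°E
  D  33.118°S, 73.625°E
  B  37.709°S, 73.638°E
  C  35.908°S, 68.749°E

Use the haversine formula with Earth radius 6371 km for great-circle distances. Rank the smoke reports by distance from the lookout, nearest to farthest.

D, A, E, B, C

Distances from the lookout:
D 33.118°S, 73.625°E: 41.3 km
A 33.021°S, 73.299°E: 64.7 km
E 35.683°S, 75.798°E: 309.8 km
B 37.709°S, 73.638°E: 470.3 km
C 35.908°S, 68.749°E: 529.0 km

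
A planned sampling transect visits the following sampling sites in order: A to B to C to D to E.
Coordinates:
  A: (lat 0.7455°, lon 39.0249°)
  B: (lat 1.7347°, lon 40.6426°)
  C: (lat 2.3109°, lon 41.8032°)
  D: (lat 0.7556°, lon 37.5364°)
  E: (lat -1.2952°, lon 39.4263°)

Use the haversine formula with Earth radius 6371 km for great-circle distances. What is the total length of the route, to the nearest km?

1170 km

Leg distances:
A→B: 210.8 km  (cumulative 210.8 km)
B→C: 144.0 km  (cumulative 354.8 km)
C→D: 504.8 km  (cumulative 859.6 km)
D→E: 310.1 km  (cumulative 1169.7 km)
Total route length ≈ 1170 km.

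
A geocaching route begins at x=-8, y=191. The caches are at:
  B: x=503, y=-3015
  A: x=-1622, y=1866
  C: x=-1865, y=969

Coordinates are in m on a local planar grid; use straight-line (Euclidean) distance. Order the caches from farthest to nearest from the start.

B, A, C

Distances from the start:
B x=503, y=-3015: 3246.5 m
A x=-1622, y=1866: 2326.1 m
C x=-1865, y=969: 2013.4 m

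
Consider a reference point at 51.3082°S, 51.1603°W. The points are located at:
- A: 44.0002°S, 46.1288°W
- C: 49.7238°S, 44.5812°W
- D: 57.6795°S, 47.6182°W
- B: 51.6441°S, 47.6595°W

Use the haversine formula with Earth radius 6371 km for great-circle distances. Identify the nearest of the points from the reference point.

B

Distances from the reference point (51.3082°S, 51.1603°W):
B: 245.3 km
C: 497.2 km
D: 744.2 km
A: 895.2 km
The nearest is B at 245.3 km.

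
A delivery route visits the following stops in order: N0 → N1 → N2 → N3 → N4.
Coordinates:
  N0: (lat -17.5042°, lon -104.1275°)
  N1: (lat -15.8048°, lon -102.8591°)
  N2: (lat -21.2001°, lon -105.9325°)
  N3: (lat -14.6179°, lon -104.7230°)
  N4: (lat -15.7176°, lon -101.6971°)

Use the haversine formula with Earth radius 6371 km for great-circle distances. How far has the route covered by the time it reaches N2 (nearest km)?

914 km

Leg distances:
N0→N1: 232.3 km  (cumulative 232.3 km)
N1→N2: 681.8 km  (cumulative 914.1 km)
Cumulative distance at N2 ≈ 914 km.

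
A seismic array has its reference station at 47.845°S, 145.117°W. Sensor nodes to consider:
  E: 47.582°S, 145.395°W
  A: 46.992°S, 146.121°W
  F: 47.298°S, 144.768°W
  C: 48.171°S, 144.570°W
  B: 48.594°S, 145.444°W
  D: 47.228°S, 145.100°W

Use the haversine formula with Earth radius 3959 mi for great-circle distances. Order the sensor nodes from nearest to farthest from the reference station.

Computing each great-circle distance from 47.845°S, 145.117°W:
E 47.582°S, 145.395°W: 22.3 mi
C 48.171°S, 144.570°W: 33.9 mi
F 47.298°S, 144.768°W: 41.1 mi
D 47.228°S, 145.100°W: 42.6 mi
B 48.594°S, 145.444°W: 53.9 mi
A 46.992°S, 146.121°W: 75.3 mi

E, C, F, D, B, A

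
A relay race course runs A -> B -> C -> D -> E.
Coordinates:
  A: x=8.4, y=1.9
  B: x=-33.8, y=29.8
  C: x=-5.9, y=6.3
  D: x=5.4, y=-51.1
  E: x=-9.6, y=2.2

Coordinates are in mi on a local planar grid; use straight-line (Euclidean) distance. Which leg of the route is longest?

Leg distances:
A→B: 50.6 mi
B→C: 36.5 mi
C→D: 58.5 mi
D→E: 55.4 mi
The longest leg is C–D at 58.5 mi.

C–D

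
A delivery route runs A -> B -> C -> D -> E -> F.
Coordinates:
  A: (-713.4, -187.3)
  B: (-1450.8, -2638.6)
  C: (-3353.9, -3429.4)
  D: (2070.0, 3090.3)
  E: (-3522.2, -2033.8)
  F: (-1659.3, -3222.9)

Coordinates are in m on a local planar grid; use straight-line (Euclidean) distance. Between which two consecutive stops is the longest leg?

Leg distances:
A→B: 2559.8 m
B→C: 2060.9 m
C→D: 8480.9 m
D→E: 7584.8 m
E→F: 2210.1 m
The longest leg is C–D at 8480.9 m.

C–D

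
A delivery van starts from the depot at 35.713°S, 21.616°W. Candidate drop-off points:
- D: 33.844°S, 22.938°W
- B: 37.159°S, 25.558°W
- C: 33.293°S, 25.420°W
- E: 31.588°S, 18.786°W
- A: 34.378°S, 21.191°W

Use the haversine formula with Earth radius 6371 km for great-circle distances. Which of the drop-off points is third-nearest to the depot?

B

Distances from the depot (35.713°S, 21.616°W):
A: 153.4 km
D: 240.3 km
B: 387.5 km
C: 440.3 km
E: 528.1 km
The third-nearest is B at 387.5 km.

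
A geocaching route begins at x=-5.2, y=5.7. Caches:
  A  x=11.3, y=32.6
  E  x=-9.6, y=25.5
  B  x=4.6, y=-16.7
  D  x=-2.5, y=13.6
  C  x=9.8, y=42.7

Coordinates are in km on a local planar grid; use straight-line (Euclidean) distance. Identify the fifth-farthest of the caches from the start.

D

Distances from the start (x=-5.2, y=5.7):
C: 39.9 km
A: 31.6 km
B: 24.4 km
E: 20.3 km
D: 8.3 km
The fifth-farthest is D at 8.3 km.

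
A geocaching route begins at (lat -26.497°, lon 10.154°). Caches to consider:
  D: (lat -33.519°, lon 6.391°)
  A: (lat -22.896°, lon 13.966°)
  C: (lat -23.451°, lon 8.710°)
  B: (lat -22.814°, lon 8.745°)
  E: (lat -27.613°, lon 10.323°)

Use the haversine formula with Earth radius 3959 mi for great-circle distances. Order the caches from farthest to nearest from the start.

D, A, B, C, E

Computing each great-circle distance from (lat -26.497°, lon 10.154°):
D (lat -33.519°, lon 6.391°): 534.8 mi
A (lat -22.896°, lon 13.966°): 345.2 mi
B (lat -22.814°, lon 8.745°): 269.4 mi
C (lat -23.451°, lon 8.710°): 229.1 mi
E (lat -27.613°, lon 10.323°): 77.8 mi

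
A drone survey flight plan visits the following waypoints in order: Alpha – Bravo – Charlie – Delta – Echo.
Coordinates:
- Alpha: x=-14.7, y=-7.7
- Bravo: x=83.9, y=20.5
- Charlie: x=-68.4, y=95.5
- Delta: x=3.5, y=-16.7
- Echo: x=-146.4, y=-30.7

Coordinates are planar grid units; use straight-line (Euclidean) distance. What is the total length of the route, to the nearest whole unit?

556

Leg distances:
Alpha→Bravo: 102.6  (cumulative 102.6)
Bravo→Charlie: 169.8  (cumulative 272.3)
Charlie→Delta: 133.3  (cumulative 405.6)
Delta→Echo: 150.6  (cumulative 556.1)
Total route length ≈ 556.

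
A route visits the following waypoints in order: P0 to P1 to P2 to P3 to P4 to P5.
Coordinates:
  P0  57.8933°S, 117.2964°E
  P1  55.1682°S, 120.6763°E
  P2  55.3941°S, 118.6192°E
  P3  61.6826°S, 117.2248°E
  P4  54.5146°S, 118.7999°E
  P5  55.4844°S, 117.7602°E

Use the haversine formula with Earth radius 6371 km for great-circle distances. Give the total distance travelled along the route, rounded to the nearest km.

2133 km

Leg distances:
P0→P1: 367.0 km  (cumulative 367.0 km)
P1→P2: 132.7 km  (cumulative 499.7 km)
P2→P3: 703.9 km  (cumulative 1203.6 km)
P3→P4: 802.3 km  (cumulative 2005.9 km)
P4→P5: 126.6 km  (cumulative 2132.5 km)
Total route length ≈ 2133 km.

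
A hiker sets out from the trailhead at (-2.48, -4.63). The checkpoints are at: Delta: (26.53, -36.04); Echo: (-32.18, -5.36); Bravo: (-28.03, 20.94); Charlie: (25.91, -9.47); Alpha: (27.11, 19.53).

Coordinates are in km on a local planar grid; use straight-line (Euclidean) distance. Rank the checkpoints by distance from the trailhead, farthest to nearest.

Delta, Alpha, Bravo, Echo, Charlie

Distances from the trailhead:
Delta (26.53, -36.04): 42.8 km
Alpha (27.11, 19.53): 38.2 km
Bravo (-28.03, 20.94): 36.1 km
Echo (-32.18, -5.36): 29.7 km
Charlie (25.91, -9.47): 28.8 km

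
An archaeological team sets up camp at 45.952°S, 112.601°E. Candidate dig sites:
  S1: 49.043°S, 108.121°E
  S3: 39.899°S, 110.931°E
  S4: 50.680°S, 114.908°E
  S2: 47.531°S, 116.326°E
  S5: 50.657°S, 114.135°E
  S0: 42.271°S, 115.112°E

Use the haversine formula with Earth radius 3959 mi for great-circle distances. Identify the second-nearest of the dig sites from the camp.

S0

Distance to each, sorted:
S2: 207.4 mi
S0: 283.2 mi
S1: 298.8 mi
S5: 332.6 mi
S4: 343.4 mi
S3: 426.7 mi
The second-nearest is S0 at 283.2 mi.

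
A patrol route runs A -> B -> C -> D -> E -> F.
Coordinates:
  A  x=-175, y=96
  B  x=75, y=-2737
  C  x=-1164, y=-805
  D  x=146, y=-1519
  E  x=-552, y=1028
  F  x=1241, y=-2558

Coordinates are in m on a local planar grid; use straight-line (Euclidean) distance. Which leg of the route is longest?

Leg distances:
A→B: 2844.0 m
B→C: 2295.2 m
C→D: 1491.9 m
D→E: 2640.9 m
E→F: 4009.3 m
The longest leg is E–F at 4009.3 m.

E–F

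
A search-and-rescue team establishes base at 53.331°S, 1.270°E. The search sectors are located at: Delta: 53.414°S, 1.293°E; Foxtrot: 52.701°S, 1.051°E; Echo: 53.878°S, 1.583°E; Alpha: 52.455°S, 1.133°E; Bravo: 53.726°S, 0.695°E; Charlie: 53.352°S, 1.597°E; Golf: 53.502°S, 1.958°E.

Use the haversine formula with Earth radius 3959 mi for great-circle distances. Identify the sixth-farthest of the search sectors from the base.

Distance to each, sorted:
Alpha: 60.8 mi
Foxtrot: 44.5 mi
Echo: 39.9 mi
Bravo: 36.1 mi
Golf: 30.7 mi
Charlie: 13.6 mi
Delta: 5.8 mi
The sixth-farthest is Charlie at 13.6 mi.

Charlie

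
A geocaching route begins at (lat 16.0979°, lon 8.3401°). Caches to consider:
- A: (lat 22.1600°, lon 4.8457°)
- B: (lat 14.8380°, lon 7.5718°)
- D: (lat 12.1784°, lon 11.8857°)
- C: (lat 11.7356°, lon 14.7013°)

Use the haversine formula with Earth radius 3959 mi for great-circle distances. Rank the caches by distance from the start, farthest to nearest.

Distance from the start at (lat 16.0979°, lon 8.3401°) to each:
C (lat 11.7356°, lon 14.7013°): 522.3 mi
A (lat 22.1600°, lon 4.8457°): 476.9 mi
D (lat 12.1784°, lon 11.8857°): 360.2 mi
B (lat 14.8380°, lon 7.5718°): 101.0 mi

C, A, D, B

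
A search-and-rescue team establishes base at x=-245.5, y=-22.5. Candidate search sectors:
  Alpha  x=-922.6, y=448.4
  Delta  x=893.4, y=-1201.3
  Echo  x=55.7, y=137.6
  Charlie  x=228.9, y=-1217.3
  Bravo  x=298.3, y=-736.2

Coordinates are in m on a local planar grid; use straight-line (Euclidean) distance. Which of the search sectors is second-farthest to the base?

Charlie

Distance to each, sorted:
Delta: 1639.1 m
Charlie: 1285.5 m
Bravo: 897.3 m
Alpha: 824.7 m
Echo: 341.1 m
The second-farthest is Charlie at 1285.5 m.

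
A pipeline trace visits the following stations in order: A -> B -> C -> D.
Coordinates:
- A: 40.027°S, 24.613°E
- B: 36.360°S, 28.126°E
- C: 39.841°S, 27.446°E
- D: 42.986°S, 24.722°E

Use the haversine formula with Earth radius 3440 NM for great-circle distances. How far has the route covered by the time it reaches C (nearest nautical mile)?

487 NM

Leg distances:
A→B: 275.5 NM  (cumulative 275.5 NM)
B→C: 211.4 NM  (cumulative 487.0 NM)
Cumulative distance at C ≈ 487 NM.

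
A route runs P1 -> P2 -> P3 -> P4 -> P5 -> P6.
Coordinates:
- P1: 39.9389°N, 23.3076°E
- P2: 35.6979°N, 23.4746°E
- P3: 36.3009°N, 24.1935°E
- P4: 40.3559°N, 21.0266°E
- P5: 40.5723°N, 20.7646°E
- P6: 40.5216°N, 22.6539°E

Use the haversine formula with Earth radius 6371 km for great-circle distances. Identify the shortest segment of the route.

P4–P5

Leg distances:
P1→P2: 471.8 km
P2→P3: 93.2 km
P3→P4: 528.7 km
P4→P5: 32.7 km
P5→P6: 159.7 km
The shortest leg is P4–P5 at 32.7 km.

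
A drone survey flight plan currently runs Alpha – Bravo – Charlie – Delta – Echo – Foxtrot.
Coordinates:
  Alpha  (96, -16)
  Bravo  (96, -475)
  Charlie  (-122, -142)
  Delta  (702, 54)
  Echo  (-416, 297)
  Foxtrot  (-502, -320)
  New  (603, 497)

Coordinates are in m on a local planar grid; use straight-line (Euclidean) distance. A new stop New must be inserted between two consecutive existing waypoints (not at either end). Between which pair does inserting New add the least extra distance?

between Delta and Echo

Added distance for inserting New between each consecutive pair:
Alpha–Bravo: 1358.5 m
Bravo–Charlie: 1664.7 m
Charlie–Delta: 573.3 m
Delta–Echo: 348.3 m
Echo–Foxtrot: 1789.7 m
Smallest added distance is 348.3 m, inserting between Delta and Echo.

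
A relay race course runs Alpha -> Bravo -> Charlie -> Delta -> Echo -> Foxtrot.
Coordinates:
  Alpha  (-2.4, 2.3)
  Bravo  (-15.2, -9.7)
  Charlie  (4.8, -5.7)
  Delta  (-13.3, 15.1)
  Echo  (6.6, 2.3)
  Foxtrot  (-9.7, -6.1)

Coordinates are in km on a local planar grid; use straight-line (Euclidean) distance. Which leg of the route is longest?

Leg distances:
Alpha→Bravo: 17.5 km
Bravo→Charlie: 20.4 km
Charlie→Delta: 27.6 km
Delta→Echo: 23.7 km
Echo→Foxtrot: 18.3 km
The longest leg is Charlie–Delta at 27.6 km.

Charlie–Delta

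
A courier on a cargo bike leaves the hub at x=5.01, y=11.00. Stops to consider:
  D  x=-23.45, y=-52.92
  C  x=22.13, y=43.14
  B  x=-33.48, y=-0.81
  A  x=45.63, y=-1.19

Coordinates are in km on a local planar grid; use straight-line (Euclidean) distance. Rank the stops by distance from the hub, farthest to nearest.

D, A, B, C

Computing each straight-line distance from x=5.01, y=11.00:
D x=-23.45, y=-52.92: 70.0 km
A x=45.63, y=-1.19: 42.4 km
B x=-33.48, y=-0.81: 40.3 km
C x=22.13, y=43.14: 36.4 km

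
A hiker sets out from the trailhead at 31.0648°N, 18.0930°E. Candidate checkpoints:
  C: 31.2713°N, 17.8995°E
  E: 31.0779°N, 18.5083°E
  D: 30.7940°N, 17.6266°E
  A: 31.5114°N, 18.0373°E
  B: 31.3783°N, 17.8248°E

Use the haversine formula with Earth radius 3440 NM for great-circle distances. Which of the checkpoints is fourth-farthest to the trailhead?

E

Distance to each, sorted:
D: 29.0 NM
A: 27.0 NM
B: 23.3 NM
E: 21.4 NM
C: 15.9 NM
The fourth-farthest is E at 21.4 NM.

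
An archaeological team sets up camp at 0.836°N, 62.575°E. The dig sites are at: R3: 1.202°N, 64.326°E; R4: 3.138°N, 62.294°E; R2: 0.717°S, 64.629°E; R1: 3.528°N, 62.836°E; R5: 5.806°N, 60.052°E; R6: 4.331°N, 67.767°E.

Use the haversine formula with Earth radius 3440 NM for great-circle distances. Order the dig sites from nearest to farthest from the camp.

Computing each great-circle distance from 0.836°N, 62.575°E:
R3 1.202°N, 64.326°E: 107.4 NM
R4 3.138°N, 62.294°E: 139.2 NM
R2 0.717°S, 64.629°E: 154.6 NM
R1 3.528°N, 62.836°E: 162.4 NM
R5 5.806°N, 60.052°E: 334.5 NM
R6 4.331°N, 67.767°E: 375.5 NM

R3, R4, R2, R1, R5, R6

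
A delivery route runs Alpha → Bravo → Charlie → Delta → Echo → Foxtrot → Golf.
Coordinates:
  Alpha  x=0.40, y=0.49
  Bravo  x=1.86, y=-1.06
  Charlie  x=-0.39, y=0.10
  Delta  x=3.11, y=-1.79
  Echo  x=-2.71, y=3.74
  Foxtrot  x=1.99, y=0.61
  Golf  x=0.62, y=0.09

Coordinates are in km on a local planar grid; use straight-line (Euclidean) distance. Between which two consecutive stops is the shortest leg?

Leg distances:
Alpha→Bravo: 2.1 km
Bravo→Charlie: 2.5 km
Charlie→Delta: 4.0 km
Delta→Echo: 8.0 km
Echo→Foxtrot: 5.6 km
Foxtrot→Golf: 1.5 km
The shortest leg is Foxtrot–Golf at 1.5 km.

Foxtrot–Golf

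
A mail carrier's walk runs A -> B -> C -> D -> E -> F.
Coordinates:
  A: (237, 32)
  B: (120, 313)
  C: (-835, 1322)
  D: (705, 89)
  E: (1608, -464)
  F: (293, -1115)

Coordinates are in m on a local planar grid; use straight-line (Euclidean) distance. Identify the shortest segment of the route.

A–B

Leg distances:
A→B: 304.4 m
B→C: 1389.3 m
C→D: 1972.8 m
D→E: 1058.9 m
E→F: 1467.3 m
The shortest leg is A–B at 304.4 m.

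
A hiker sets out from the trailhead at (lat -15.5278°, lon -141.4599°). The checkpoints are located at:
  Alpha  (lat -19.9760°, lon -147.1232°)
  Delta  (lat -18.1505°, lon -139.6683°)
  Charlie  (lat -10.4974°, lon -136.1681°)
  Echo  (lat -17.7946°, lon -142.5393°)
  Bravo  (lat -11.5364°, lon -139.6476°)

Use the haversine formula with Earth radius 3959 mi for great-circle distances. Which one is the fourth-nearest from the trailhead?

Alpha

Distances from the trailhead ((lat -15.5278°, lon -141.4599°)):
Echo: 172.2 mi
Delta: 216.5 mi
Bravo: 301.5 mi
Alpha: 483.0 mi
Charlie: 497.6 mi
The fourth-nearest is Alpha at 483.0 mi.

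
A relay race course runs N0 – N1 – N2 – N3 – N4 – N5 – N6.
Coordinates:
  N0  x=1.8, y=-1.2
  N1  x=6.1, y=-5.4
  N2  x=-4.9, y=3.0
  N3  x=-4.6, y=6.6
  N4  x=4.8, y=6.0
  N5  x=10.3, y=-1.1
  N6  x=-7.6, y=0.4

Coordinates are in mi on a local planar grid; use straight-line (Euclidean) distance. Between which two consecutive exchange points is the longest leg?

Leg distances:
N0→N1: 6.0 mi
N1→N2: 13.8 mi
N2→N3: 3.6 mi
N3→N4: 9.4 mi
N4→N5: 9.0 mi
N5→N6: 18.0 mi
The longest leg is N5–N6 at 18.0 mi.

N5–N6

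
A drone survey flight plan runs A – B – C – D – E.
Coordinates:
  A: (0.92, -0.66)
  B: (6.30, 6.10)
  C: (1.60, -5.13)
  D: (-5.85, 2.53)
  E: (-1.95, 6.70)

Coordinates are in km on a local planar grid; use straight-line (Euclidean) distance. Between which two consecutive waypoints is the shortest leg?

D–E

Leg distances:
A→B: 8.6 km
B→C: 12.2 km
C→D: 10.7 km
D→E: 5.7 km
The shortest leg is D–E at 5.7 km.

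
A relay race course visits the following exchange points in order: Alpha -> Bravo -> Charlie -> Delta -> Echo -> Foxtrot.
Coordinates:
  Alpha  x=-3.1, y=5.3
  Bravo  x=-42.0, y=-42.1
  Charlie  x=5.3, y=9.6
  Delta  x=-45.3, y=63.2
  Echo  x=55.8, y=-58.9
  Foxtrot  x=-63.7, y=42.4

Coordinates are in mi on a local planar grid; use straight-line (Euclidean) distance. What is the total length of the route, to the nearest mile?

Leg distances:
Alpha→Bravo: 61.3 mi  (cumulative 61.3 mi)
Bravo→Charlie: 70.1 mi  (cumulative 131.4 mi)
Charlie→Delta: 73.7 mi  (cumulative 205.1 mi)
Delta→Echo: 158.5 mi  (cumulative 363.6 mi)
Echo→Foxtrot: 156.7 mi  (cumulative 520.3 mi)
Total route length ≈ 520 mi.

520 mi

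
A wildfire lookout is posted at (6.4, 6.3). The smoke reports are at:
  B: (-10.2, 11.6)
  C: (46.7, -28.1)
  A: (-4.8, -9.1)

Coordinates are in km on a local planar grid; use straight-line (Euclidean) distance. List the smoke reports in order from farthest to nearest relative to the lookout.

Distances from the lookout:
C (46.7, -28.1): 53.0 km
A (-4.8, -9.1): 19.0 km
B (-10.2, 11.6): 17.4 km

C, A, B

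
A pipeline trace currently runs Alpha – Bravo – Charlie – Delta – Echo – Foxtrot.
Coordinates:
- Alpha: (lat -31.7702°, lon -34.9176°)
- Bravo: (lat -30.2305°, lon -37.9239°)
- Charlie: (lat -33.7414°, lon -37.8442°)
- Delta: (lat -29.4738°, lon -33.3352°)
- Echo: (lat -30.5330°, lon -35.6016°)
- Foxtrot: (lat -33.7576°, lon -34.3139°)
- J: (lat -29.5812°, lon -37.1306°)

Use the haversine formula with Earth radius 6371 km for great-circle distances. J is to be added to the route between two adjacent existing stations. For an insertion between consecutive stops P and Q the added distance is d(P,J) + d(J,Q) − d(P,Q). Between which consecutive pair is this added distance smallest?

between Alpha and Bravo

Added distance for inserting J between each consecutive pair:
Alpha–Bravo: 93.9 km
Bravo–Charlie: 182.2 km
Charlie–Delta: 196.7 km
Delta–Echo: 300.7 km
Echo–Foxtrot: 338.2 km
Smallest added distance is 93.9 km, inserting between Alpha and Bravo.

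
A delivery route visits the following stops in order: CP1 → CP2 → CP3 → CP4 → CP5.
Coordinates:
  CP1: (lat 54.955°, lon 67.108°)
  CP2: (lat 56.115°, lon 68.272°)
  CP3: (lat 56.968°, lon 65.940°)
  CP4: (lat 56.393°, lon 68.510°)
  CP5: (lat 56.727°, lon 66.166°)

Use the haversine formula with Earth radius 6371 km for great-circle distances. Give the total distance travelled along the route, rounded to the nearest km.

Leg distances:
CP1→CP2: 148.3 km  (cumulative 148.3 km)
CP2→CP3: 171.6 km  (cumulative 319.9 km)
CP3→CP4: 169.5 km  (cumulative 489.4 km)
CP4→CP5: 148.3 km  (cumulative 637.7 km)
Total route length ≈ 638 km.

638 km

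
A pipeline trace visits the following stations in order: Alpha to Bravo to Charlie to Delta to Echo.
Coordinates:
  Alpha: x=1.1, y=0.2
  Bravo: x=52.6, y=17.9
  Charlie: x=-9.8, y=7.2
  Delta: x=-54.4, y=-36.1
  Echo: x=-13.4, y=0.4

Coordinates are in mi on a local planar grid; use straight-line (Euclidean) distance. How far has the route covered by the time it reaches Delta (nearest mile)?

Leg distances:
Alpha→Bravo: 54.5 mi  (cumulative 54.5 mi)
Bravo→Charlie: 63.3 mi  (cumulative 117.8 mi)
Charlie→Delta: 62.2 mi  (cumulative 179.9 mi)
Cumulative distance at Delta ≈ 180 mi.

180 mi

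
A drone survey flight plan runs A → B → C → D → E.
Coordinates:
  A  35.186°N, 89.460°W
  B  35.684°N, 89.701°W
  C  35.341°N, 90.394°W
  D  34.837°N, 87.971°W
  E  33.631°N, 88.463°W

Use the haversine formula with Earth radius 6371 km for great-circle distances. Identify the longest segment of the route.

Leg distances:
A→B: 59.5 km
B→C: 73.4 km
C→D: 227.5 km
D→E: 141.5 km
The longest leg is C–D at 227.5 km.

C–D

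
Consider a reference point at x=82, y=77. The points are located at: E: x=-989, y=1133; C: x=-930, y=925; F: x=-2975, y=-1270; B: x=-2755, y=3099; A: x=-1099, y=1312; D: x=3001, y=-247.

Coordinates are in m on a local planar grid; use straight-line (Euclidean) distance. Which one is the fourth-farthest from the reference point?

Distance to each, sorted:
B: 4145.0 m
F: 3340.6 m
D: 2936.9 m
A: 1708.8 m
E: 1504.1 m
C: 1320.3 m
The fourth-farthest is A at 1708.8 m.

A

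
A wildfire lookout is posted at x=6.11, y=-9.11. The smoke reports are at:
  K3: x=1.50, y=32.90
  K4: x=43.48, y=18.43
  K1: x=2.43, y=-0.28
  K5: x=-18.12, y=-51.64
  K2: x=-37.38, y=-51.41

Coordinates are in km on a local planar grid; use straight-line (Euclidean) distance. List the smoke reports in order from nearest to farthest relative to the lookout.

K1, K3, K4, K5, K2

Distances from the lookout:
K1 x=2.43, y=-0.28: 9.6 km
K3 x=1.50, y=32.90: 42.3 km
K4 x=43.48, y=18.43: 46.4 km
K5 x=-18.12, y=-51.64: 48.9 km
K2 x=-37.38, y=-51.41: 60.7 km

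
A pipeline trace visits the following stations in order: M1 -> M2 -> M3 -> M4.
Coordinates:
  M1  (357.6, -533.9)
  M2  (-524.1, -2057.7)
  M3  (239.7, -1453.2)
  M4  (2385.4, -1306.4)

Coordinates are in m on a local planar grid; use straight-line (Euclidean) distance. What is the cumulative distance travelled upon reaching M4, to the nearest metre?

Leg distances:
M1→M2: 1760.5 m  (cumulative 1760.5 m)
M2→M3: 974.1 m  (cumulative 2734.6 m)
M3→M4: 2150.7 m  (cumulative 4885.3 m)
Cumulative distance at M4 ≈ 4885 m.

4885 m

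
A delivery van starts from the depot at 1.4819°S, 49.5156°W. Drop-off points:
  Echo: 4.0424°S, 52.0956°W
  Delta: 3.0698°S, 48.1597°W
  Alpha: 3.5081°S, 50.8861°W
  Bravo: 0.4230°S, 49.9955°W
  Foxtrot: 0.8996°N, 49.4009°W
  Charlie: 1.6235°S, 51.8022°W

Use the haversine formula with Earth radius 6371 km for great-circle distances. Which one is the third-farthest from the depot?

Foxtrot

Distances from the depot (1.4819°S, 49.5156°W):
Echo: 403.9 km
Alpha: 271.9 km
Foxtrot: 265.1 km
Charlie: 254.7 km
Delta: 232.1 km
Bravo: 129.3 km
The third-farthest is Foxtrot at 265.1 km.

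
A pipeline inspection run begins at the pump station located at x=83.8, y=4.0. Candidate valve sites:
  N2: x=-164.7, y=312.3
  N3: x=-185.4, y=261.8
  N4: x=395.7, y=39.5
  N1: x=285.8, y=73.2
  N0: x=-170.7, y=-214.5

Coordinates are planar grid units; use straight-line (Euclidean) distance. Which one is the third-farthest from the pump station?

N0

Distances from the pump station (x=83.8, y=4.0):
N2: 396.0
N3: 372.7
N0: 335.4
N4: 313.9
N1: 213.5
The third-farthest is N0 at 335.4.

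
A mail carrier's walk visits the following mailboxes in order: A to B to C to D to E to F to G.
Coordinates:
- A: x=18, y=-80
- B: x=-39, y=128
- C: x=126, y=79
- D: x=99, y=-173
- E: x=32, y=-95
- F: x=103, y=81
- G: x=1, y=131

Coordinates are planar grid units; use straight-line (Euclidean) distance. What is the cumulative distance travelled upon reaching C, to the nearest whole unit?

388

Leg distances:
A→B: 215.7  (cumulative 215.7)
B→C: 172.1  (cumulative 387.8)
Cumulative distance at C ≈ 388.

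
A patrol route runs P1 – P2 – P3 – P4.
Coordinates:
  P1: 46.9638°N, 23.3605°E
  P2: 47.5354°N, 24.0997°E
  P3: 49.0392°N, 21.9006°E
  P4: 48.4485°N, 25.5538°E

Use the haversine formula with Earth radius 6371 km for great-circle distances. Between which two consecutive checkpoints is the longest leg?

P3–P4

Leg distances:
P1→P2: 84.6 km
P2→P3: 233.3 km
P3→P4: 275.8 km
The longest leg is P3–P4 at 275.8 km.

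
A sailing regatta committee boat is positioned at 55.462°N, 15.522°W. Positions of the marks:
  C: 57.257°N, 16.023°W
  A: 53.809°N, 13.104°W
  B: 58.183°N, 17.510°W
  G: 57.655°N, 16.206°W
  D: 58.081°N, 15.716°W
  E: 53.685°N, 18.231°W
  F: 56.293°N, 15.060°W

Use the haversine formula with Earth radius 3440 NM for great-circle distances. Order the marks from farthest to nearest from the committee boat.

Distances from the committee boat:
B 58.183°N, 17.510°W: 175.9 NM
D 58.081°N, 15.716°W: 157.4 NM
E 53.685°N, 18.231°W: 142.4 NM
G 57.655°N, 16.206°W: 133.6 NM
A 53.809°N, 13.104°W: 130.0 NM
C 57.257°N, 16.023°W: 109.1 NM
F 56.293°N, 15.060°W: 52.3 NM

B, D, E, G, A, C, F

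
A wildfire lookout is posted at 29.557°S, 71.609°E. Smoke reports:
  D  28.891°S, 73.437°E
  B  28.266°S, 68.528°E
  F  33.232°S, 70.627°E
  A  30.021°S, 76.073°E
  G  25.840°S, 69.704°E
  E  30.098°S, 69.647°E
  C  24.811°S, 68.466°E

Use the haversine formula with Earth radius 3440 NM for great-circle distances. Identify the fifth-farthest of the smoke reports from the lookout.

B

Distances from the lookout (29.557°S, 71.609°E):
C: 330.7 NM
G: 245.1 NM
A: 234.2 NM
F: 226.3 NM
B: 179.5 NM
E: 107.2 NM
D: 103.8 NM
The fifth-farthest is B at 179.5 NM.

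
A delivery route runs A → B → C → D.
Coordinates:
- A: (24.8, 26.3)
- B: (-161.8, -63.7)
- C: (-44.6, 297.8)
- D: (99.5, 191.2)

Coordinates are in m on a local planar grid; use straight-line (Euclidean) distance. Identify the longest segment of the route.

Leg distances:
A→B: 207.2 m
B→C: 380.0 m
C→D: 179.2 m
The longest leg is B–C at 380.0 m.

B–C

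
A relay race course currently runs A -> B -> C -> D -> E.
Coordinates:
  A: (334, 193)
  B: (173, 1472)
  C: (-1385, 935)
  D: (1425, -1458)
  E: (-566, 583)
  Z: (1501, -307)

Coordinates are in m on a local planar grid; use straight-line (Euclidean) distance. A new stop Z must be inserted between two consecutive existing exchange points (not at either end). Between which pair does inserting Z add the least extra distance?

between D and E

Added distance for inserting Z between each consecutive pair:
A–B: 2200.5 m
B–C: 3714.0 m
C–D: 604.5 m
D–E: 552.7 m
Smallest added distance is 552.7 m, inserting between D and E.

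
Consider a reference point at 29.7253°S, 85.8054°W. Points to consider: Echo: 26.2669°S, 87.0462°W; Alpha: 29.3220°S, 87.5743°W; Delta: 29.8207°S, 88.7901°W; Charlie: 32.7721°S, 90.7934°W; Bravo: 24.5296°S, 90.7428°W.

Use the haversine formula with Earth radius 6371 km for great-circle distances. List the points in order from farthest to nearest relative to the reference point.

Bravo, Charlie, Echo, Delta, Alpha

Distances from the reference point:
Bravo 24.5296°S, 90.7428°W: 756.4 km
Charlie 32.7721°S, 90.7934°W: 582.6 km
Echo 26.2669°S, 87.0462°W: 403.4 km
Delta 29.8207°S, 88.7901°W: 288.3 km
Alpha 29.3220°S, 87.5743°W: 176.9 km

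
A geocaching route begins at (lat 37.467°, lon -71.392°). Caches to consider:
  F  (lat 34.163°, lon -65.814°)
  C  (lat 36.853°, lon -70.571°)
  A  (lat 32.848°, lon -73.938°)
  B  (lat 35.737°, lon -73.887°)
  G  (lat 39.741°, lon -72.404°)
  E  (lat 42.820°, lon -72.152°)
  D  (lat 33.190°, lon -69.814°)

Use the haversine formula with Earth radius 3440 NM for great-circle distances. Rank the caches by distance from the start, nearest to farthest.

Distance from the start at (lat 37.467°, lon -71.392°) to each:
C (lat 36.853°, lon -70.571°): 53.9 NM
G (lat 39.741°, lon -72.404°): 144.5 NM
B (lat 35.737°, lon -73.887°): 158.9 NM
D (lat 33.190°, lon -69.814°): 268.2 NM
A (lat 32.848°, lon -73.938°): 304.1 NM
E (lat 42.820°, lon -72.152°): 323.3 NM
F (lat 34.163°, lon -65.814°): 336.2 NM

C, G, B, D, A, E, F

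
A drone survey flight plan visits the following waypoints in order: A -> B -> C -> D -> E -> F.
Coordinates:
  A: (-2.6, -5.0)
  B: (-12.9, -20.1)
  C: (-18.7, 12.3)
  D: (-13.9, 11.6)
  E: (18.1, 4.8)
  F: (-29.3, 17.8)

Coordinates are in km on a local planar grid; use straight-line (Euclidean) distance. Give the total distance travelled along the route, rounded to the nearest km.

138 km

Leg distances:
A→B: 18.3 km  (cumulative 18.3 km)
B→C: 32.9 km  (cumulative 51.2 km)
C→D: 4.9 km  (cumulative 56.0 km)
D→E: 32.7 km  (cumulative 88.8 km)
E→F: 49.2 km  (cumulative 137.9 km)
Total route length ≈ 138 km.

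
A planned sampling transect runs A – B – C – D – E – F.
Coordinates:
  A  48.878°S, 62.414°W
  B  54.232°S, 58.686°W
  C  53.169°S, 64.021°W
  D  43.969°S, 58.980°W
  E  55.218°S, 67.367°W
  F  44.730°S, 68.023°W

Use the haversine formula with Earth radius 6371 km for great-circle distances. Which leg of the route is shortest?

B–C

Leg distances:
A→B: 648.5 km
B→C: 370.4 km
C→D: 1087.5 km
D→E: 1386.9 km
E→F: 1167.1 km
The shortest leg is B–C at 370.4 km.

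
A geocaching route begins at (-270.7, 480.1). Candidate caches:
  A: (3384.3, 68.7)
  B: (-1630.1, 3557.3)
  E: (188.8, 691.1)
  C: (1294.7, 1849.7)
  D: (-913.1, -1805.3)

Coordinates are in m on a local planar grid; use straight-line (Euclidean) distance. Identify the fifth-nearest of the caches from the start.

Distance to each, sorted:
E: 505.6 m
C: 2080.0 m
D: 2374.0 m
B: 3364.1 m
A: 3678.1 m
The fifth-nearest is A at 3678.1 m.

A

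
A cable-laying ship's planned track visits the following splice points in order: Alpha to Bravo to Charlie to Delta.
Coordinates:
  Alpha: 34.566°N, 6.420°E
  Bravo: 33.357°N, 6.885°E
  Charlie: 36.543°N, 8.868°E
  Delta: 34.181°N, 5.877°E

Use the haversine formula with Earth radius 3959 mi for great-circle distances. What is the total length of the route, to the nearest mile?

Leg distances:
Alpha→Bravo: 87.7 mi  (cumulative 87.7 mi)
Bravo→Charlie: 247.1 mi  (cumulative 334.8 mi)
Charlie→Delta: 234.6 mi  (cumulative 569.4 mi)
Total route length ≈ 569 mi.

569 mi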